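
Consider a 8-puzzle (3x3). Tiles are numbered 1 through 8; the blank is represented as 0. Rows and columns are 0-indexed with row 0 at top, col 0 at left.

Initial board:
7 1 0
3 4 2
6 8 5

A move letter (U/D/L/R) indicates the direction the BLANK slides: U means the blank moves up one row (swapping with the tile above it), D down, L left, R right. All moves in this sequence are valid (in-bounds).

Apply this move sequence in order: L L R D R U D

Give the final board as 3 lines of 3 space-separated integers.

Answer: 7 4 1
3 2 0
6 8 5

Derivation:
After move 1 (L):
7 0 1
3 4 2
6 8 5

After move 2 (L):
0 7 1
3 4 2
6 8 5

After move 3 (R):
7 0 1
3 4 2
6 8 5

After move 4 (D):
7 4 1
3 0 2
6 8 5

After move 5 (R):
7 4 1
3 2 0
6 8 5

After move 6 (U):
7 4 0
3 2 1
6 8 5

After move 7 (D):
7 4 1
3 2 0
6 8 5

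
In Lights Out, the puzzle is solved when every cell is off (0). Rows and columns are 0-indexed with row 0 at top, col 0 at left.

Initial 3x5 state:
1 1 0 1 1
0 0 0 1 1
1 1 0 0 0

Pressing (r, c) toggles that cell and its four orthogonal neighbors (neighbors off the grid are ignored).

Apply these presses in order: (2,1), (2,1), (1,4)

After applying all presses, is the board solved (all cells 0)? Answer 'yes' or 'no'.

After press 1 at (2,1):
1 1 0 1 1
0 1 0 1 1
0 0 1 0 0

After press 2 at (2,1):
1 1 0 1 1
0 0 0 1 1
1 1 0 0 0

After press 3 at (1,4):
1 1 0 1 0
0 0 0 0 0
1 1 0 0 1

Lights still on: 6

Answer: no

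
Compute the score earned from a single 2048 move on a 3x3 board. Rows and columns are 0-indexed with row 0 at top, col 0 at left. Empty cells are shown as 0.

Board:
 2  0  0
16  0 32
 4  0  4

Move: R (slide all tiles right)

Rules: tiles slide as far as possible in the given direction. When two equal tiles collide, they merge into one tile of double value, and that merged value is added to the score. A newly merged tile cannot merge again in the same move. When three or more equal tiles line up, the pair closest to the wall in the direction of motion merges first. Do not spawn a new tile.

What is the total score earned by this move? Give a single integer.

Answer: 8

Derivation:
Slide right:
row 0: [2, 0, 0] -> [0, 0, 2]  score +0 (running 0)
row 1: [16, 0, 32] -> [0, 16, 32]  score +0 (running 0)
row 2: [4, 0, 4] -> [0, 0, 8]  score +8 (running 8)
Board after move:
 0  0  2
 0 16 32
 0  0  8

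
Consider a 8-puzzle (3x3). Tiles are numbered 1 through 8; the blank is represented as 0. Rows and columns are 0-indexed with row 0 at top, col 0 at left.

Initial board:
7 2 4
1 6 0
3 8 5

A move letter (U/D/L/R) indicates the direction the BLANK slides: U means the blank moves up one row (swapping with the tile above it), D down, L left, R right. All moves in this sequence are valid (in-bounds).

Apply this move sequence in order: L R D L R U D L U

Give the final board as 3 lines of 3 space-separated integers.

Answer: 7 2 4
1 0 5
3 6 8

Derivation:
After move 1 (L):
7 2 4
1 0 6
3 8 5

After move 2 (R):
7 2 4
1 6 0
3 8 5

After move 3 (D):
7 2 4
1 6 5
3 8 0

After move 4 (L):
7 2 4
1 6 5
3 0 8

After move 5 (R):
7 2 4
1 6 5
3 8 0

After move 6 (U):
7 2 4
1 6 0
3 8 5

After move 7 (D):
7 2 4
1 6 5
3 8 0

After move 8 (L):
7 2 4
1 6 5
3 0 8

After move 9 (U):
7 2 4
1 0 5
3 6 8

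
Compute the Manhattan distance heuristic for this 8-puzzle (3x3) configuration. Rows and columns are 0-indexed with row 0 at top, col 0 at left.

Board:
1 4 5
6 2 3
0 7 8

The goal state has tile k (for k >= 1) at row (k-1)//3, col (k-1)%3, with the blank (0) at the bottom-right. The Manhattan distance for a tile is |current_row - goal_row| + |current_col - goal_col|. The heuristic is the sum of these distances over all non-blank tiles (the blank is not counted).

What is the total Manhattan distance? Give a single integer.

Tile 1: at (0,0), goal (0,0), distance |0-0|+|0-0| = 0
Tile 4: at (0,1), goal (1,0), distance |0-1|+|1-0| = 2
Tile 5: at (0,2), goal (1,1), distance |0-1|+|2-1| = 2
Tile 6: at (1,0), goal (1,2), distance |1-1|+|0-2| = 2
Tile 2: at (1,1), goal (0,1), distance |1-0|+|1-1| = 1
Tile 3: at (1,2), goal (0,2), distance |1-0|+|2-2| = 1
Tile 7: at (2,1), goal (2,0), distance |2-2|+|1-0| = 1
Tile 8: at (2,2), goal (2,1), distance |2-2|+|2-1| = 1
Sum: 0 + 2 + 2 + 2 + 1 + 1 + 1 + 1 = 10

Answer: 10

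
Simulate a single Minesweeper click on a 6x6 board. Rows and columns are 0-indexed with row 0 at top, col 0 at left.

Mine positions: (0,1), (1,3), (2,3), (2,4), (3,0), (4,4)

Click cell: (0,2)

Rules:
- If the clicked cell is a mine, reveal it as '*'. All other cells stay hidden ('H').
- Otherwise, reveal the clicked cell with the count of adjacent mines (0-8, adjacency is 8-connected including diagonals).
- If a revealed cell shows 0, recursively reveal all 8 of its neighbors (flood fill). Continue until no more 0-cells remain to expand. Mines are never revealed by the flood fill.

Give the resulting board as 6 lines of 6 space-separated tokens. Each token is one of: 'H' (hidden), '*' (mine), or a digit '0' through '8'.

H H 2 H H H
H H H H H H
H H H H H H
H H H H H H
H H H H H H
H H H H H H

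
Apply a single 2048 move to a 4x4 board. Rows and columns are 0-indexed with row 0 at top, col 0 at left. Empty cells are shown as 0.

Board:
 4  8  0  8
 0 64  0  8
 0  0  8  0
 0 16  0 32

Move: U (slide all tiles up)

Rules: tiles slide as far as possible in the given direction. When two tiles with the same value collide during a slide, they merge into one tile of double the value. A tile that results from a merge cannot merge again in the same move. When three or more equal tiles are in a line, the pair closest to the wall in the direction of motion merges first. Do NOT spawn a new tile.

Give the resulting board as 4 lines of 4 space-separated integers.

Answer:  4  8  8 16
 0 64  0 32
 0 16  0  0
 0  0  0  0

Derivation:
Slide up:
col 0: [4, 0, 0, 0] -> [4, 0, 0, 0]
col 1: [8, 64, 0, 16] -> [8, 64, 16, 0]
col 2: [0, 0, 8, 0] -> [8, 0, 0, 0]
col 3: [8, 8, 0, 32] -> [16, 32, 0, 0]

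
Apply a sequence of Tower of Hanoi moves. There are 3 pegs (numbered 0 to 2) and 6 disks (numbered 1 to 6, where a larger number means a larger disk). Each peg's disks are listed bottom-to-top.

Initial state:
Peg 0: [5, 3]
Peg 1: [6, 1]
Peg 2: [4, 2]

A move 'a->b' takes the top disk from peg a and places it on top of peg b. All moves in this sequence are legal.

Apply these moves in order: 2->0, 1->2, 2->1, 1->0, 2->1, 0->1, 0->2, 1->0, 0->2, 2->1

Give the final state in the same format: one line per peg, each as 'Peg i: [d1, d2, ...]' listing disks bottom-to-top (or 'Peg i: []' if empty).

Answer: Peg 0: [5, 3]
Peg 1: [6, 4, 1]
Peg 2: [2]

Derivation:
After move 1 (2->0):
Peg 0: [5, 3, 2]
Peg 1: [6, 1]
Peg 2: [4]

After move 2 (1->2):
Peg 0: [5, 3, 2]
Peg 1: [6]
Peg 2: [4, 1]

After move 3 (2->1):
Peg 0: [5, 3, 2]
Peg 1: [6, 1]
Peg 2: [4]

After move 4 (1->0):
Peg 0: [5, 3, 2, 1]
Peg 1: [6]
Peg 2: [4]

After move 5 (2->1):
Peg 0: [5, 3, 2, 1]
Peg 1: [6, 4]
Peg 2: []

After move 6 (0->1):
Peg 0: [5, 3, 2]
Peg 1: [6, 4, 1]
Peg 2: []

After move 7 (0->2):
Peg 0: [5, 3]
Peg 1: [6, 4, 1]
Peg 2: [2]

After move 8 (1->0):
Peg 0: [5, 3, 1]
Peg 1: [6, 4]
Peg 2: [2]

After move 9 (0->2):
Peg 0: [5, 3]
Peg 1: [6, 4]
Peg 2: [2, 1]

After move 10 (2->1):
Peg 0: [5, 3]
Peg 1: [6, 4, 1]
Peg 2: [2]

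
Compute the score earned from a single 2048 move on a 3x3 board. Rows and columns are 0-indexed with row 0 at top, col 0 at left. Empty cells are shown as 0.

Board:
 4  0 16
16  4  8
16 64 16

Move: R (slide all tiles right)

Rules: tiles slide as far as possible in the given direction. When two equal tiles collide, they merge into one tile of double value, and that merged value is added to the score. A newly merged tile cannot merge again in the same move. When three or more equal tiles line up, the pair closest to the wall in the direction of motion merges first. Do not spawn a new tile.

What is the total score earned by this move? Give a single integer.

Answer: 0

Derivation:
Slide right:
row 0: [4, 0, 16] -> [0, 4, 16]  score +0 (running 0)
row 1: [16, 4, 8] -> [16, 4, 8]  score +0 (running 0)
row 2: [16, 64, 16] -> [16, 64, 16]  score +0 (running 0)
Board after move:
 0  4 16
16  4  8
16 64 16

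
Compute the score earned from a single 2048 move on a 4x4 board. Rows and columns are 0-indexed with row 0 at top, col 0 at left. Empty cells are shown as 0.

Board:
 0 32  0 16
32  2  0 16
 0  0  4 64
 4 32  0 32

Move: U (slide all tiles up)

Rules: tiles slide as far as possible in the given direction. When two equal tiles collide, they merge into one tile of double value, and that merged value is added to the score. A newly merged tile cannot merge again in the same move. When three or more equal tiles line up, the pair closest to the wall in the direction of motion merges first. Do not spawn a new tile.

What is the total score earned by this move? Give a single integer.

Answer: 32

Derivation:
Slide up:
col 0: [0, 32, 0, 4] -> [32, 4, 0, 0]  score +0 (running 0)
col 1: [32, 2, 0, 32] -> [32, 2, 32, 0]  score +0 (running 0)
col 2: [0, 0, 4, 0] -> [4, 0, 0, 0]  score +0 (running 0)
col 3: [16, 16, 64, 32] -> [32, 64, 32, 0]  score +32 (running 32)
Board after move:
32 32  4 32
 4  2  0 64
 0 32  0 32
 0  0  0  0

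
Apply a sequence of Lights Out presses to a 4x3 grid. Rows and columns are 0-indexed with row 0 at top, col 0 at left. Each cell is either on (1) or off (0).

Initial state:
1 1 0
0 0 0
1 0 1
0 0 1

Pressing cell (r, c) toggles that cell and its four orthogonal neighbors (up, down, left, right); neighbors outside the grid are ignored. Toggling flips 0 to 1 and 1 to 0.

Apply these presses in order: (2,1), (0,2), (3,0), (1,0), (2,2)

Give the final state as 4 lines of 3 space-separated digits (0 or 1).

Answer: 0 0 1
1 0 0
0 0 1
1 0 0

Derivation:
After press 1 at (2,1):
1 1 0
0 1 0
0 1 0
0 1 1

After press 2 at (0,2):
1 0 1
0 1 1
0 1 0
0 1 1

After press 3 at (3,0):
1 0 1
0 1 1
1 1 0
1 0 1

After press 4 at (1,0):
0 0 1
1 0 1
0 1 0
1 0 1

After press 5 at (2,2):
0 0 1
1 0 0
0 0 1
1 0 0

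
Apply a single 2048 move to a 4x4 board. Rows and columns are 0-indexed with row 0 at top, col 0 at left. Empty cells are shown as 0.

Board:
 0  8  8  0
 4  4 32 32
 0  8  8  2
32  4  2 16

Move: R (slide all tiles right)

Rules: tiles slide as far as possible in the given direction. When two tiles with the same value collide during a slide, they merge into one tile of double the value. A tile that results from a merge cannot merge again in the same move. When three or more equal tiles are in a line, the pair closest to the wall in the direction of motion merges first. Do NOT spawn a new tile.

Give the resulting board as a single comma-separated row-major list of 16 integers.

Answer: 0, 0, 0, 16, 0, 0, 8, 64, 0, 0, 16, 2, 32, 4, 2, 16

Derivation:
Slide right:
row 0: [0, 8, 8, 0] -> [0, 0, 0, 16]
row 1: [4, 4, 32, 32] -> [0, 0, 8, 64]
row 2: [0, 8, 8, 2] -> [0, 0, 16, 2]
row 3: [32, 4, 2, 16] -> [32, 4, 2, 16]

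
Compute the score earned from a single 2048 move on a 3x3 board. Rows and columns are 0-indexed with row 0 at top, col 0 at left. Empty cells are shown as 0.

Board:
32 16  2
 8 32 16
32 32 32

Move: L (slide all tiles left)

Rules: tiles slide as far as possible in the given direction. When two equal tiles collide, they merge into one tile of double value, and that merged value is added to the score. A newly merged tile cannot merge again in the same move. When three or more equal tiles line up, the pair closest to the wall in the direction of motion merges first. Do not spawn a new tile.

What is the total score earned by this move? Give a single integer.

Answer: 64

Derivation:
Slide left:
row 0: [32, 16, 2] -> [32, 16, 2]  score +0 (running 0)
row 1: [8, 32, 16] -> [8, 32, 16]  score +0 (running 0)
row 2: [32, 32, 32] -> [64, 32, 0]  score +64 (running 64)
Board after move:
32 16  2
 8 32 16
64 32  0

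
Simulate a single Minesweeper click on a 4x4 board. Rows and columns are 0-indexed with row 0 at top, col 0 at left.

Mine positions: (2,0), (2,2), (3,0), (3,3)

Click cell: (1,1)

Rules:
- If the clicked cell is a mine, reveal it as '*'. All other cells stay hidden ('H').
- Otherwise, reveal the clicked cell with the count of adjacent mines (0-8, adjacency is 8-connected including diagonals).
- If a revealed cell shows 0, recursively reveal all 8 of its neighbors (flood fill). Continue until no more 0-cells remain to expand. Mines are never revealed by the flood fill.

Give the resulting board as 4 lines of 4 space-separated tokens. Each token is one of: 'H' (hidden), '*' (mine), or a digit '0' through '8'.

H H H H
H 2 H H
H H H H
H H H H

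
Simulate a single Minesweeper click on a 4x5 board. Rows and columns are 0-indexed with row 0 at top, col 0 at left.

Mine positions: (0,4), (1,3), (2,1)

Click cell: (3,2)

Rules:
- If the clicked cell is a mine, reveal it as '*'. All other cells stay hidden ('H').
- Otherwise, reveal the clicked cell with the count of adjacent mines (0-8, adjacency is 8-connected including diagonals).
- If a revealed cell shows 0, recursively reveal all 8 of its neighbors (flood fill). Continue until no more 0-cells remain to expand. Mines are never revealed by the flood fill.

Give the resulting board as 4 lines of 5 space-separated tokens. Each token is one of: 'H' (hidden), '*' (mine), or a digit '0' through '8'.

H H H H H
H H H H H
H H H H H
H H 1 H H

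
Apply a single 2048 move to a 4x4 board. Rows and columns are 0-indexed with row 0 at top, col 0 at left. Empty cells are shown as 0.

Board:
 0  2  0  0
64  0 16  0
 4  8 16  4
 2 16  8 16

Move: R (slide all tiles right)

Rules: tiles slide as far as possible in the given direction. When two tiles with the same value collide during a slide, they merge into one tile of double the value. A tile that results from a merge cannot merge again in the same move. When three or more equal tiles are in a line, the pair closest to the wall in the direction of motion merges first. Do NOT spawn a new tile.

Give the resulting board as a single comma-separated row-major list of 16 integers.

Slide right:
row 0: [0, 2, 0, 0] -> [0, 0, 0, 2]
row 1: [64, 0, 16, 0] -> [0, 0, 64, 16]
row 2: [4, 8, 16, 4] -> [4, 8, 16, 4]
row 3: [2, 16, 8, 16] -> [2, 16, 8, 16]

Answer: 0, 0, 0, 2, 0, 0, 64, 16, 4, 8, 16, 4, 2, 16, 8, 16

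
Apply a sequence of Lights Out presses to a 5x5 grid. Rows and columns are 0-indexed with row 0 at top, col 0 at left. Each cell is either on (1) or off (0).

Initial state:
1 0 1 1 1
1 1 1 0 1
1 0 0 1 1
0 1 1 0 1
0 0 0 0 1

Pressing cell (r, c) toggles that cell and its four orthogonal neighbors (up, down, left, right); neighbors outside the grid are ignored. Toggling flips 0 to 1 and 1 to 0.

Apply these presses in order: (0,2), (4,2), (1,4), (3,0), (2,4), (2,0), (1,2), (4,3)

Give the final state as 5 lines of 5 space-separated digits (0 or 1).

After press 1 at (0,2):
1 1 0 0 1
1 1 0 0 1
1 0 0 1 1
0 1 1 0 1
0 0 0 0 1

After press 2 at (4,2):
1 1 0 0 1
1 1 0 0 1
1 0 0 1 1
0 1 0 0 1
0 1 1 1 1

After press 3 at (1,4):
1 1 0 0 0
1 1 0 1 0
1 0 0 1 0
0 1 0 0 1
0 1 1 1 1

After press 4 at (3,0):
1 1 0 0 0
1 1 0 1 0
0 0 0 1 0
1 0 0 0 1
1 1 1 1 1

After press 5 at (2,4):
1 1 0 0 0
1 1 0 1 1
0 0 0 0 1
1 0 0 0 0
1 1 1 1 1

After press 6 at (2,0):
1 1 0 0 0
0 1 0 1 1
1 1 0 0 1
0 0 0 0 0
1 1 1 1 1

After press 7 at (1,2):
1 1 1 0 0
0 0 1 0 1
1 1 1 0 1
0 0 0 0 0
1 1 1 1 1

After press 8 at (4,3):
1 1 1 0 0
0 0 1 0 1
1 1 1 0 1
0 0 0 1 0
1 1 0 0 0

Answer: 1 1 1 0 0
0 0 1 0 1
1 1 1 0 1
0 0 0 1 0
1 1 0 0 0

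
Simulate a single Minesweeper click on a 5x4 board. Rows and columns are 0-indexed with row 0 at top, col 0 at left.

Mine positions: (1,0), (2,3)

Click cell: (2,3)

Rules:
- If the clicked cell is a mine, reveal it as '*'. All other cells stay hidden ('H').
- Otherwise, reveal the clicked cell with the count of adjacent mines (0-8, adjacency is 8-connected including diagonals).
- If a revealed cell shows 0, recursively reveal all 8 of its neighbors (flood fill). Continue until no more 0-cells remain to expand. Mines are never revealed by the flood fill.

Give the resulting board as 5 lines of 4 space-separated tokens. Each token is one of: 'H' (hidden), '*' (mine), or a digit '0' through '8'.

H H H H
H H H H
H H H *
H H H H
H H H H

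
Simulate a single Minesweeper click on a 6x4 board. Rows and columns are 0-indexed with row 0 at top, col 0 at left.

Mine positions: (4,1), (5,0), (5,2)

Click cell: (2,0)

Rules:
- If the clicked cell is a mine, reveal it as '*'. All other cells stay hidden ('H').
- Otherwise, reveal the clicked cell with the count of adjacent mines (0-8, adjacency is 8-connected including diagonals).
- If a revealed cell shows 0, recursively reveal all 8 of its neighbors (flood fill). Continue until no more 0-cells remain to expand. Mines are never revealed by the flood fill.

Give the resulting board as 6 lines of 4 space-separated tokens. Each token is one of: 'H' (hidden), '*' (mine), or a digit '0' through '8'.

0 0 0 0
0 0 0 0
0 0 0 0
1 1 1 0
H H 2 1
H H H H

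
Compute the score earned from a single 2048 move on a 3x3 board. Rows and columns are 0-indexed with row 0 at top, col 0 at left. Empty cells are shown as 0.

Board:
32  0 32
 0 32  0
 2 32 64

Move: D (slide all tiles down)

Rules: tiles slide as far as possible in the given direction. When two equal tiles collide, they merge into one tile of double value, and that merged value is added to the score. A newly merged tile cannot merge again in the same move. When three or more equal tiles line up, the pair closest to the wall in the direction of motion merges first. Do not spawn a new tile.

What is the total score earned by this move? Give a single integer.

Slide down:
col 0: [32, 0, 2] -> [0, 32, 2]  score +0 (running 0)
col 1: [0, 32, 32] -> [0, 0, 64]  score +64 (running 64)
col 2: [32, 0, 64] -> [0, 32, 64]  score +0 (running 64)
Board after move:
 0  0  0
32  0 32
 2 64 64

Answer: 64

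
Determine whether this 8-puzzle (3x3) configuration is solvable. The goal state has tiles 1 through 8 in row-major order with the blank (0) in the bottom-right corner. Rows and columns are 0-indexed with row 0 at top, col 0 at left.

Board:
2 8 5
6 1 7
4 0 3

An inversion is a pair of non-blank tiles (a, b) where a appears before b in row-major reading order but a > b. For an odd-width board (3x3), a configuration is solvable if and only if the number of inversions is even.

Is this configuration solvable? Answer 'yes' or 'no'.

Inversions (pairs i<j in row-major order where tile[i] > tile[j] > 0): 16
16 is even, so the puzzle is solvable.

Answer: yes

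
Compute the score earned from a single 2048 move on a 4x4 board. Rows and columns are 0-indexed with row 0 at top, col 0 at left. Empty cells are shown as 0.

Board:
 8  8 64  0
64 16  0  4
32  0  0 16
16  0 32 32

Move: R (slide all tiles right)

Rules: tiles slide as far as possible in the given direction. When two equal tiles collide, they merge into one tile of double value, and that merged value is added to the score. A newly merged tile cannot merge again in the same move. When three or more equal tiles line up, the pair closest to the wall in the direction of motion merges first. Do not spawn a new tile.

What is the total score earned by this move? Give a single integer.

Slide right:
row 0: [8, 8, 64, 0] -> [0, 0, 16, 64]  score +16 (running 16)
row 1: [64, 16, 0, 4] -> [0, 64, 16, 4]  score +0 (running 16)
row 2: [32, 0, 0, 16] -> [0, 0, 32, 16]  score +0 (running 16)
row 3: [16, 0, 32, 32] -> [0, 0, 16, 64]  score +64 (running 80)
Board after move:
 0  0 16 64
 0 64 16  4
 0  0 32 16
 0  0 16 64

Answer: 80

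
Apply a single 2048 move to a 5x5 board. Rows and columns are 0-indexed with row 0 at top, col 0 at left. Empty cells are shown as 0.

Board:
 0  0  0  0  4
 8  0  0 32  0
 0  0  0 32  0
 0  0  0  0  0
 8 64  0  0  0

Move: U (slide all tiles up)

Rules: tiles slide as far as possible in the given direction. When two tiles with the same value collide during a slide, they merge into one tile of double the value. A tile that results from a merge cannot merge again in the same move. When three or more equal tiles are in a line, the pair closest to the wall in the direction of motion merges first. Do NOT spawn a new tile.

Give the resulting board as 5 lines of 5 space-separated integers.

Slide up:
col 0: [0, 8, 0, 0, 8] -> [16, 0, 0, 0, 0]
col 1: [0, 0, 0, 0, 64] -> [64, 0, 0, 0, 0]
col 2: [0, 0, 0, 0, 0] -> [0, 0, 0, 0, 0]
col 3: [0, 32, 32, 0, 0] -> [64, 0, 0, 0, 0]
col 4: [4, 0, 0, 0, 0] -> [4, 0, 0, 0, 0]

Answer: 16 64  0 64  4
 0  0  0  0  0
 0  0  0  0  0
 0  0  0  0  0
 0  0  0  0  0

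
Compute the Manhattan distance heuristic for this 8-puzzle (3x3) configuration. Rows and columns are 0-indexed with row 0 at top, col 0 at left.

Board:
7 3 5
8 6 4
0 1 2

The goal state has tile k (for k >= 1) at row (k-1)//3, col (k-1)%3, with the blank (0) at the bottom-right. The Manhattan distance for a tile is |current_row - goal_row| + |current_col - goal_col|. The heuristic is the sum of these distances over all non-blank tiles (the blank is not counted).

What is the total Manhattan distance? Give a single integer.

Tile 7: (0,0)->(2,0) = 2
Tile 3: (0,1)->(0,2) = 1
Tile 5: (0,2)->(1,1) = 2
Tile 8: (1,0)->(2,1) = 2
Tile 6: (1,1)->(1,2) = 1
Tile 4: (1,2)->(1,0) = 2
Tile 1: (2,1)->(0,0) = 3
Tile 2: (2,2)->(0,1) = 3
Sum: 2 + 1 + 2 + 2 + 1 + 2 + 3 + 3 = 16

Answer: 16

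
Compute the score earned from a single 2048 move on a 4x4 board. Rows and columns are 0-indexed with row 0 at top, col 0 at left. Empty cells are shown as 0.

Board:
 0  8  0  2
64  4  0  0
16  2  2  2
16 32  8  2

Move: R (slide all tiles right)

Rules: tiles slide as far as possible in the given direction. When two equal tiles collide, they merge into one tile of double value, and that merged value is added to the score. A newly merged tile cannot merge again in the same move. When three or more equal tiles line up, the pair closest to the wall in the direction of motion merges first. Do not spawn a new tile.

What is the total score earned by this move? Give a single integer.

Answer: 4

Derivation:
Slide right:
row 0: [0, 8, 0, 2] -> [0, 0, 8, 2]  score +0 (running 0)
row 1: [64, 4, 0, 0] -> [0, 0, 64, 4]  score +0 (running 0)
row 2: [16, 2, 2, 2] -> [0, 16, 2, 4]  score +4 (running 4)
row 3: [16, 32, 8, 2] -> [16, 32, 8, 2]  score +0 (running 4)
Board after move:
 0  0  8  2
 0  0 64  4
 0 16  2  4
16 32  8  2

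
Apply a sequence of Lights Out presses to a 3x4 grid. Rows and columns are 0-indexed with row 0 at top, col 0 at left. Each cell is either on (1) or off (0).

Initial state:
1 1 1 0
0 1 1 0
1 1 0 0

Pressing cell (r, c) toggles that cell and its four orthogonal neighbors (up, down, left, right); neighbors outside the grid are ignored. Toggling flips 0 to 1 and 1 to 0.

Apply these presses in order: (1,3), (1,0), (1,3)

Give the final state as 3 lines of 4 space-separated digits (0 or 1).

Answer: 0 1 1 0
1 0 1 0
0 1 0 0

Derivation:
After press 1 at (1,3):
1 1 1 1
0 1 0 1
1 1 0 1

After press 2 at (1,0):
0 1 1 1
1 0 0 1
0 1 0 1

After press 3 at (1,3):
0 1 1 0
1 0 1 0
0 1 0 0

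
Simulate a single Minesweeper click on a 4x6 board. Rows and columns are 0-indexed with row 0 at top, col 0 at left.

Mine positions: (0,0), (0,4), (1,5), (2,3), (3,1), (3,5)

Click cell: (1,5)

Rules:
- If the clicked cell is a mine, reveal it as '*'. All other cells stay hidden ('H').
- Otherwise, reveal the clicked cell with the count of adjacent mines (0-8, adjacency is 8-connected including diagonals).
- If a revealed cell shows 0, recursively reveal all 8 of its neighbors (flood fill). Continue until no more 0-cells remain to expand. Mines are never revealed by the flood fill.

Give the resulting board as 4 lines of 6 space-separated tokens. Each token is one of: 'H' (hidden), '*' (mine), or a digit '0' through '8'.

H H H H H H
H H H H H *
H H H H H H
H H H H H H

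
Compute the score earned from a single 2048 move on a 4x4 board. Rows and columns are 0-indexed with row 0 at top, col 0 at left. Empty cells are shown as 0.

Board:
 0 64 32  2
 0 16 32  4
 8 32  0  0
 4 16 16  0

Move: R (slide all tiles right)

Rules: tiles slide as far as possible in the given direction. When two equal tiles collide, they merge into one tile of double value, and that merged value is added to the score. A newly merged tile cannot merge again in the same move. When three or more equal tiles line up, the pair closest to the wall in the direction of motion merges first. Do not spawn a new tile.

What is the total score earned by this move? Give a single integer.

Answer: 32

Derivation:
Slide right:
row 0: [0, 64, 32, 2] -> [0, 64, 32, 2]  score +0 (running 0)
row 1: [0, 16, 32, 4] -> [0, 16, 32, 4]  score +0 (running 0)
row 2: [8, 32, 0, 0] -> [0, 0, 8, 32]  score +0 (running 0)
row 3: [4, 16, 16, 0] -> [0, 0, 4, 32]  score +32 (running 32)
Board after move:
 0 64 32  2
 0 16 32  4
 0  0  8 32
 0  0  4 32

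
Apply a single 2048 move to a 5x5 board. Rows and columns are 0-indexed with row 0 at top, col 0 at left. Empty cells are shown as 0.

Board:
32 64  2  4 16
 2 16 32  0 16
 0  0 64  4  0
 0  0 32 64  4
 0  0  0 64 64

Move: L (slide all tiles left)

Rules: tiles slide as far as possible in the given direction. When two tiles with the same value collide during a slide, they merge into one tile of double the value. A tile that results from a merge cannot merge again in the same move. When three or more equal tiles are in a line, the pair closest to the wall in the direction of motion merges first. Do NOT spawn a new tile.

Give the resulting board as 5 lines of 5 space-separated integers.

Answer:  32  64   2   4  16
  2  16  32  16   0
 64   4   0   0   0
 32  64   4   0   0
128   0   0   0   0

Derivation:
Slide left:
row 0: [32, 64, 2, 4, 16] -> [32, 64, 2, 4, 16]
row 1: [2, 16, 32, 0, 16] -> [2, 16, 32, 16, 0]
row 2: [0, 0, 64, 4, 0] -> [64, 4, 0, 0, 0]
row 3: [0, 0, 32, 64, 4] -> [32, 64, 4, 0, 0]
row 4: [0, 0, 0, 64, 64] -> [128, 0, 0, 0, 0]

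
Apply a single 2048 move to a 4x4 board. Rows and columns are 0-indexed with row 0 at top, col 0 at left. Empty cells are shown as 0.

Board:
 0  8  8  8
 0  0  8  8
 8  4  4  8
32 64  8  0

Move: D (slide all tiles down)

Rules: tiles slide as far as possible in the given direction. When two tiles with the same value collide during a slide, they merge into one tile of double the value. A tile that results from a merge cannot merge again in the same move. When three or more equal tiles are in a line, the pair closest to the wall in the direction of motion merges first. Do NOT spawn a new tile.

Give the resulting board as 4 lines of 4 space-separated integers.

Answer:  0  0  0  0
 0  8 16  0
 8  4  4  8
32 64  8 16

Derivation:
Slide down:
col 0: [0, 0, 8, 32] -> [0, 0, 8, 32]
col 1: [8, 0, 4, 64] -> [0, 8, 4, 64]
col 2: [8, 8, 4, 8] -> [0, 16, 4, 8]
col 3: [8, 8, 8, 0] -> [0, 0, 8, 16]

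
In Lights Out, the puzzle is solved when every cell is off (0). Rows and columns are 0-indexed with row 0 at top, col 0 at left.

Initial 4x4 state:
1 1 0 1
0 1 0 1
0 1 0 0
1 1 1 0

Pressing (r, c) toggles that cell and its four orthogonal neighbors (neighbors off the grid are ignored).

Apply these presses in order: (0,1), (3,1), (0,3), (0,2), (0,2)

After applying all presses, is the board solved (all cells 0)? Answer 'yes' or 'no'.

Answer: yes

Derivation:
After press 1 at (0,1):
0 0 1 1
0 0 0 1
0 1 0 0
1 1 1 0

After press 2 at (3,1):
0 0 1 1
0 0 0 1
0 0 0 0
0 0 0 0

After press 3 at (0,3):
0 0 0 0
0 0 0 0
0 0 0 0
0 0 0 0

After press 4 at (0,2):
0 1 1 1
0 0 1 0
0 0 0 0
0 0 0 0

After press 5 at (0,2):
0 0 0 0
0 0 0 0
0 0 0 0
0 0 0 0

Lights still on: 0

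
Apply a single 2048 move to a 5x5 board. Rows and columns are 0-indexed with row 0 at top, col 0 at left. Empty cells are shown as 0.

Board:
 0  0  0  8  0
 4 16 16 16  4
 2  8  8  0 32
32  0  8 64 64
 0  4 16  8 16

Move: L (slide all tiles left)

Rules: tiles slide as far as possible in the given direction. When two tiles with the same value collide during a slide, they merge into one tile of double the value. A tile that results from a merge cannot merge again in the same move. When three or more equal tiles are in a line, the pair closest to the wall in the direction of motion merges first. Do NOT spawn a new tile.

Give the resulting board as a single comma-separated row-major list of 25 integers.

Slide left:
row 0: [0, 0, 0, 8, 0] -> [8, 0, 0, 0, 0]
row 1: [4, 16, 16, 16, 4] -> [4, 32, 16, 4, 0]
row 2: [2, 8, 8, 0, 32] -> [2, 16, 32, 0, 0]
row 3: [32, 0, 8, 64, 64] -> [32, 8, 128, 0, 0]
row 4: [0, 4, 16, 8, 16] -> [4, 16, 8, 16, 0]

Answer: 8, 0, 0, 0, 0, 4, 32, 16, 4, 0, 2, 16, 32, 0, 0, 32, 8, 128, 0, 0, 4, 16, 8, 16, 0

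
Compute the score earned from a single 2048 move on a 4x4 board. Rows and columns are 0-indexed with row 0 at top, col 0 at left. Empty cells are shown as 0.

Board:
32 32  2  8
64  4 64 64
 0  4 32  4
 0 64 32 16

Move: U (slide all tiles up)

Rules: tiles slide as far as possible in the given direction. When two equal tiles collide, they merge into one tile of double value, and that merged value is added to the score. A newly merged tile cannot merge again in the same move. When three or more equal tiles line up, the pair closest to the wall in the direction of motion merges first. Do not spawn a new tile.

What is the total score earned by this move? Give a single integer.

Slide up:
col 0: [32, 64, 0, 0] -> [32, 64, 0, 0]  score +0 (running 0)
col 1: [32, 4, 4, 64] -> [32, 8, 64, 0]  score +8 (running 8)
col 2: [2, 64, 32, 32] -> [2, 64, 64, 0]  score +64 (running 72)
col 3: [8, 64, 4, 16] -> [8, 64, 4, 16]  score +0 (running 72)
Board after move:
32 32  2  8
64  8 64 64
 0 64 64  4
 0  0  0 16

Answer: 72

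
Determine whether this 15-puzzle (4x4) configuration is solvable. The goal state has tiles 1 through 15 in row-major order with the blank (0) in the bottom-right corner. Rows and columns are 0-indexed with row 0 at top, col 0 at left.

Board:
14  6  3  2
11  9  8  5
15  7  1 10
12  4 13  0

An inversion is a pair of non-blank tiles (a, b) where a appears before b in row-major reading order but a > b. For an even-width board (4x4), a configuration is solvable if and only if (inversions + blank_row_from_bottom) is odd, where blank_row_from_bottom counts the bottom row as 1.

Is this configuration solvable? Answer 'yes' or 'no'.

Inversions: 49
Blank is in row 3 (0-indexed from top), which is row 1 counting from the bottom (bottom = 1).
49 + 1 = 50, which is even, so the puzzle is not solvable.

Answer: no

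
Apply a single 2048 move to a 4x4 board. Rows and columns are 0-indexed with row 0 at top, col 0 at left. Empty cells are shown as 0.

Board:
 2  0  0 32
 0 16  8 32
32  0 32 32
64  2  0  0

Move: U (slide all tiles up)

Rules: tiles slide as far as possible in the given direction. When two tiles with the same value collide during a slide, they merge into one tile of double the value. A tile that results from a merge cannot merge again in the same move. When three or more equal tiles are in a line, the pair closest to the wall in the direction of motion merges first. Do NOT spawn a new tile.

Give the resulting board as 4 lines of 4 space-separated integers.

Slide up:
col 0: [2, 0, 32, 64] -> [2, 32, 64, 0]
col 1: [0, 16, 0, 2] -> [16, 2, 0, 0]
col 2: [0, 8, 32, 0] -> [8, 32, 0, 0]
col 3: [32, 32, 32, 0] -> [64, 32, 0, 0]

Answer:  2 16  8 64
32  2 32 32
64  0  0  0
 0  0  0  0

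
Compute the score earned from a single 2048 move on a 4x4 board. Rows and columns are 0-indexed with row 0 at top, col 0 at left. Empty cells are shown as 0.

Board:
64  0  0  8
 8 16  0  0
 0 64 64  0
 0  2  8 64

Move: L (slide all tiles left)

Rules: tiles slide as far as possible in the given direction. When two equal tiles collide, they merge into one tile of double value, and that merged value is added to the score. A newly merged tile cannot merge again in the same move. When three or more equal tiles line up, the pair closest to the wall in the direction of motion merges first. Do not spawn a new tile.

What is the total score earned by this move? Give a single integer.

Answer: 128

Derivation:
Slide left:
row 0: [64, 0, 0, 8] -> [64, 8, 0, 0]  score +0 (running 0)
row 1: [8, 16, 0, 0] -> [8, 16, 0, 0]  score +0 (running 0)
row 2: [0, 64, 64, 0] -> [128, 0, 0, 0]  score +128 (running 128)
row 3: [0, 2, 8, 64] -> [2, 8, 64, 0]  score +0 (running 128)
Board after move:
 64   8   0   0
  8  16   0   0
128   0   0   0
  2   8  64   0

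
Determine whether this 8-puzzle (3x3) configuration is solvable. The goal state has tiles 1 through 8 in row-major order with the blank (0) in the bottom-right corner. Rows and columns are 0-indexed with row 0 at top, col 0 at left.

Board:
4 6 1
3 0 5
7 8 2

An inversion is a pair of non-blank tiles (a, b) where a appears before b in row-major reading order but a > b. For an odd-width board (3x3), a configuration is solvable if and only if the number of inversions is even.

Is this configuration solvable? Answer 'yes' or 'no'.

Answer: no

Derivation:
Inversions (pairs i<j in row-major order where tile[i] > tile[j] > 0): 11
11 is odd, so the puzzle is not solvable.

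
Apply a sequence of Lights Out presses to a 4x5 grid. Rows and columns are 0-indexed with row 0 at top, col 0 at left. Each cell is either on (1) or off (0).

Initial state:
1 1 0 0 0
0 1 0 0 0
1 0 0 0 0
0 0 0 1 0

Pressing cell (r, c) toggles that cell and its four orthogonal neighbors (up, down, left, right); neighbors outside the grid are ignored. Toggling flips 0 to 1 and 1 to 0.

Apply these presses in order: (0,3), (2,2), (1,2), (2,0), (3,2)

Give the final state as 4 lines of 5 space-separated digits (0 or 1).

Answer: 1 1 0 1 1
1 0 0 0 0
0 0 1 1 0
1 1 0 0 0

Derivation:
After press 1 at (0,3):
1 1 1 1 1
0 1 0 1 0
1 0 0 0 0
0 0 0 1 0

After press 2 at (2,2):
1 1 1 1 1
0 1 1 1 0
1 1 1 1 0
0 0 1 1 0

After press 3 at (1,2):
1 1 0 1 1
0 0 0 0 0
1 1 0 1 0
0 0 1 1 0

After press 4 at (2,0):
1 1 0 1 1
1 0 0 0 0
0 0 0 1 0
1 0 1 1 0

After press 5 at (3,2):
1 1 0 1 1
1 0 0 0 0
0 0 1 1 0
1 1 0 0 0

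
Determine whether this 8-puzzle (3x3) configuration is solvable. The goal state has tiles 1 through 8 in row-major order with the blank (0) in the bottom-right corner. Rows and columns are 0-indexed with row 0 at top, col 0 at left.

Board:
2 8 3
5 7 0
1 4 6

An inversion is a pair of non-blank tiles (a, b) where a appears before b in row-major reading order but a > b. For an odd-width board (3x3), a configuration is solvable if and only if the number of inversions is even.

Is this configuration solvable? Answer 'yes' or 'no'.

Answer: no

Derivation:
Inversions (pairs i<j in row-major order where tile[i] > tile[j] > 0): 13
13 is odd, so the puzzle is not solvable.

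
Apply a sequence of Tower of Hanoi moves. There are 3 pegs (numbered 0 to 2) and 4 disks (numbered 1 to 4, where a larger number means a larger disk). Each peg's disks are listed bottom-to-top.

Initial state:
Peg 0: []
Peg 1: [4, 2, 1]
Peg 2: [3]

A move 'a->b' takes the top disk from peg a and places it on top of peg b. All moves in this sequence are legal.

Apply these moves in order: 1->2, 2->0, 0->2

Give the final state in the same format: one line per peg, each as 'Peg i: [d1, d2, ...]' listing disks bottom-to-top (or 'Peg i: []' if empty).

After move 1 (1->2):
Peg 0: []
Peg 1: [4, 2]
Peg 2: [3, 1]

After move 2 (2->0):
Peg 0: [1]
Peg 1: [4, 2]
Peg 2: [3]

After move 3 (0->2):
Peg 0: []
Peg 1: [4, 2]
Peg 2: [3, 1]

Answer: Peg 0: []
Peg 1: [4, 2]
Peg 2: [3, 1]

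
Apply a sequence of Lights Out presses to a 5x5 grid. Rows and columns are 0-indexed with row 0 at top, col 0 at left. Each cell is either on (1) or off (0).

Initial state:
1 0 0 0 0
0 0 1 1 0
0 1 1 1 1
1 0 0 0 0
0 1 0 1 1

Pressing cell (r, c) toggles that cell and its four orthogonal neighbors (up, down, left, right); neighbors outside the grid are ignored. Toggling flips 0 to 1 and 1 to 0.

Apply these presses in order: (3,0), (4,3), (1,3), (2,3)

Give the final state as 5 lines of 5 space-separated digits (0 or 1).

After press 1 at (3,0):
1 0 0 0 0
0 0 1 1 0
1 1 1 1 1
0 1 0 0 0
1 1 0 1 1

After press 2 at (4,3):
1 0 0 0 0
0 0 1 1 0
1 1 1 1 1
0 1 0 1 0
1 1 1 0 0

After press 3 at (1,3):
1 0 0 1 0
0 0 0 0 1
1 1 1 0 1
0 1 0 1 0
1 1 1 0 0

After press 4 at (2,3):
1 0 0 1 0
0 0 0 1 1
1 1 0 1 0
0 1 0 0 0
1 1 1 0 0

Answer: 1 0 0 1 0
0 0 0 1 1
1 1 0 1 0
0 1 0 0 0
1 1 1 0 0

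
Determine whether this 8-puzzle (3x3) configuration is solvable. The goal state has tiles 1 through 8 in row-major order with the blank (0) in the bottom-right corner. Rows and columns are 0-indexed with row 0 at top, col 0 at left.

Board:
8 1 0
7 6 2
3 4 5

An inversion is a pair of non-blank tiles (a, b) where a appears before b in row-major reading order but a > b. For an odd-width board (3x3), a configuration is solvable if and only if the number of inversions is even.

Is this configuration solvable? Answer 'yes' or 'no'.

Inversions (pairs i<j in row-major order where tile[i] > tile[j] > 0): 16
16 is even, so the puzzle is solvable.

Answer: yes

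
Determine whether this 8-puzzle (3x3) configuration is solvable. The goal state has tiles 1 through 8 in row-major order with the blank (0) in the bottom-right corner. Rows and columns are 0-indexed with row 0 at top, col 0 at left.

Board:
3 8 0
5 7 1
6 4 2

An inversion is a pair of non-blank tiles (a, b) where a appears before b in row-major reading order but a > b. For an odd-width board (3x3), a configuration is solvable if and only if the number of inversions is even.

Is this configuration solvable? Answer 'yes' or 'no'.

Answer: yes

Derivation:
Inversions (pairs i<j in row-major order where tile[i] > tile[j] > 0): 18
18 is even, so the puzzle is solvable.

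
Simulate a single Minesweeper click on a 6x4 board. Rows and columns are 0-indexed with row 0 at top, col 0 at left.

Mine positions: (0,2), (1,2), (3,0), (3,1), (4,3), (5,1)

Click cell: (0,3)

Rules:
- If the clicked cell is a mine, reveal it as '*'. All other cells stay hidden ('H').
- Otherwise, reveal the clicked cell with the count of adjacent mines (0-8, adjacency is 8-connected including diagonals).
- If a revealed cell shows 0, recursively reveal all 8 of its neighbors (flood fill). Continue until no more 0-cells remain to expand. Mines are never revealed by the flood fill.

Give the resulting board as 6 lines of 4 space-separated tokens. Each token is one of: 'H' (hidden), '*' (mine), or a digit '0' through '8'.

H H H 2
H H H H
H H H H
H H H H
H H H H
H H H H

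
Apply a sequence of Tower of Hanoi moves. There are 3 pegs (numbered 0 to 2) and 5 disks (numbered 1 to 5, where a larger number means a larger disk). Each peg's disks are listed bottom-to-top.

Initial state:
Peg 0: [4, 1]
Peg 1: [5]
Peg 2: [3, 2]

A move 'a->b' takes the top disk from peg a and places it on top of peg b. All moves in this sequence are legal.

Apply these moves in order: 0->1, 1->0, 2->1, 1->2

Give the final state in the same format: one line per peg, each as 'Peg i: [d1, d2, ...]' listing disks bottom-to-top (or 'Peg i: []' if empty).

After move 1 (0->1):
Peg 0: [4]
Peg 1: [5, 1]
Peg 2: [3, 2]

After move 2 (1->0):
Peg 0: [4, 1]
Peg 1: [5]
Peg 2: [3, 2]

After move 3 (2->1):
Peg 0: [4, 1]
Peg 1: [5, 2]
Peg 2: [3]

After move 4 (1->2):
Peg 0: [4, 1]
Peg 1: [5]
Peg 2: [3, 2]

Answer: Peg 0: [4, 1]
Peg 1: [5]
Peg 2: [3, 2]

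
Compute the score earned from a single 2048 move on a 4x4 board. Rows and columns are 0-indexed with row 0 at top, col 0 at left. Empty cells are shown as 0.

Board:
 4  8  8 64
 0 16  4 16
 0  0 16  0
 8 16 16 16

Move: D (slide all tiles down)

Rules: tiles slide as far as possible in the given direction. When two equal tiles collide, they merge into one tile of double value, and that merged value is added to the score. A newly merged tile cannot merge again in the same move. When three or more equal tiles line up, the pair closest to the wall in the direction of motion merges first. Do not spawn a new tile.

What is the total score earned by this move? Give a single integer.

Slide down:
col 0: [4, 0, 0, 8] -> [0, 0, 4, 8]  score +0 (running 0)
col 1: [8, 16, 0, 16] -> [0, 0, 8, 32]  score +32 (running 32)
col 2: [8, 4, 16, 16] -> [0, 8, 4, 32]  score +32 (running 64)
col 3: [64, 16, 0, 16] -> [0, 0, 64, 32]  score +32 (running 96)
Board after move:
 0  0  0  0
 0  0  8  0
 4  8  4 64
 8 32 32 32

Answer: 96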